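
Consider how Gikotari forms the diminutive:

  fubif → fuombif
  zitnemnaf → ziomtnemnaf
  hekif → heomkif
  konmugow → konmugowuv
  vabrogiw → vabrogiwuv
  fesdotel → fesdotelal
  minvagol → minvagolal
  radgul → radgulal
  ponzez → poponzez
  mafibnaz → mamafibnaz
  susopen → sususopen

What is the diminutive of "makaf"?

maomkaf

fubif and vabrogiw both have last vowel 'i' yet inflect differently (fuombif, vabrogiwuv), so the last vowel is not what conditions the rule; the final letter is.
"makaf" ends in -f. The stems ending in -f (fubif → fuombif, zitnemnaf → ziomtnemnaf, hekif → heomkif) insert -om- after the first vowel.
The other patterns: stems ending in -w add -uv; stems ending in -l add -al; stems ending in -n or -z repeat the first consonant+vowel as a prefix.
So makaf → maomkaf.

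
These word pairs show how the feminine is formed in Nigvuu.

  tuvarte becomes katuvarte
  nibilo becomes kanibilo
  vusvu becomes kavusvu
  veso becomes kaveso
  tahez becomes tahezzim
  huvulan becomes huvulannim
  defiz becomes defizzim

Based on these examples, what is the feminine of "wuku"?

"wuku" ends in a vowel. The stems ending in a vowel (tuvarte → katuvarte, nibilo → kanibilo, vusvu → kavusvu) add the prefix ka-.
The other pattern: stems ending in a consonant double the final consonant and add -im.
So wuku → kawuku.

kawuku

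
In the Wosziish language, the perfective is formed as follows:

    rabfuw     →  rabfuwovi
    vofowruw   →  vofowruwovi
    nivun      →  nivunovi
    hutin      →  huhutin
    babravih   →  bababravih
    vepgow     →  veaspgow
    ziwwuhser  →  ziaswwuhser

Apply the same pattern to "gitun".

nivun and hutin both end in -n yet inflect differently (nivunovi, huhutin), so the final letter is not what conditions the rule; the last vowel is.
"gitun" has last vowel 'u'. The stems whose last vowel is 'u' (rabfuw → rabfuwovi, vofowruw → vofowruwovi, nivun → nivunovi) add -ovi.
The other patterns: stems whose last vowel is 'i' repeat the first consonant+vowel as a prefix; stems whose last vowel is 'e' or 'o' insert -as- after the first vowel.
So gitun → gitunovi.

gitunovi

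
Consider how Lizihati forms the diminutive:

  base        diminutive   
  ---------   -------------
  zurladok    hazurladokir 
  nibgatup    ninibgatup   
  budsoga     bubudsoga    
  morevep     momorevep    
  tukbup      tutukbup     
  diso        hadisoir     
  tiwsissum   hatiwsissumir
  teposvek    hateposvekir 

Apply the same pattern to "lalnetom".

halalnetomir

tukbup and tiwsissum both have last vowel 'u' yet inflect differently (tutukbup, hatiwsissumir), so the last vowel is not what conditions the rule; the final letter is.
"lalnetom" ends in -m. The one such stem in the data (tiwsissum → hatiwsissumir) adds ha- … -ir around the stem, so the same rule applies.
The other pattern: stems ending in -a or -p repeat the first consonant+vowel as a prefix.
So lalnetom → halalnetomir.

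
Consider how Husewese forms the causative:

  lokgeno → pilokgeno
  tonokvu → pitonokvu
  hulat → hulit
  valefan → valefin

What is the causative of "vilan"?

vilin

valefan and lokgeno both have 3 vowels yet inflect differently (valefin, pilokgeno), so the number of vowels is not what conditions the rule; whether the stem ends in a vowel or a consonant is.
"vilan" ends in a consonant. The stems ending in a consonant (hulat → hulit, valefan → valefin) change the last vowel to 'i'.
So vilan → vilin.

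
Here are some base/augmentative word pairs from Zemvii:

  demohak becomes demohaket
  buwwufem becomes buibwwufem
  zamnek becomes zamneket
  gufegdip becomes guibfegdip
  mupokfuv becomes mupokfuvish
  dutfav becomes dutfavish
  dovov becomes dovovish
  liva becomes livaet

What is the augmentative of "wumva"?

"wumva" ends in -a. The one such stem in the data (liva → livaet) adds -et, so the same rule applies.
The other patterns: stems ending in -m or -p insert -ib- after the first vowel; stems ending in -v add -ish.
So wumva → wumvaet.

wumvaet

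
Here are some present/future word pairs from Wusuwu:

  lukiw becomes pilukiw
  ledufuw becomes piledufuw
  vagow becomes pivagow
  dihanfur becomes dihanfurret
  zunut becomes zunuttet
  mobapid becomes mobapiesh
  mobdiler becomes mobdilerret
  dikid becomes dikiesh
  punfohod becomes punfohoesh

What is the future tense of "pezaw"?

pipezaw

"pezaw" ends in -w. The stems ending in -w (ledufuw → piledufuw, vagow → pivagow, lukiw → pilukiw) add the prefix pi-.
The other patterns: stems ending in -d drop the final letter and add -esh; stems ending in -r or -t double the final consonant and add -et.
So pezaw → pipezaw.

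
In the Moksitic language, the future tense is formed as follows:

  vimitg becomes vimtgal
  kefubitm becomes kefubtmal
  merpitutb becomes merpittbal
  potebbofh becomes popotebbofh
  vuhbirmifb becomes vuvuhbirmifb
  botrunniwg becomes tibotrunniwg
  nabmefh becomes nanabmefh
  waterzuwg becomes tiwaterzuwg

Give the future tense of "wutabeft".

wuwutabeft

vuhbirmifb and merpitutb both end in -b yet inflect differently (vuvuhbirmifb, merpittbal), so the final letter is not what conditions the rule; the second-to-last letter is.
"wutabeft" has second-to-last letter 'f'. The stems whose second-to-last letter is 'f' (nabmefh → nanabmefh, vuhbirmifb → vuvuhbirmifb, potebbofh → popotebbofh) repeat the first consonant+vowel as a prefix.
So wutabeft → wuwutabeft.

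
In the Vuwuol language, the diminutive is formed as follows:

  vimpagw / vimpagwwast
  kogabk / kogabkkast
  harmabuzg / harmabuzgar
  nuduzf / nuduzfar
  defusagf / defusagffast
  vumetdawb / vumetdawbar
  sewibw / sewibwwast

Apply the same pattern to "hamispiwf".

hamispiwfar

defusagf and nuduzf both end in -f yet inflect differently (defusagffast, nuduzfar), so the final letter is not what conditions the rule; the second-to-last letter is.
"hamispiwf" has second-to-last letter 'w'. The one such stem in the data (vumetdawb → vumetdawbar) adds -ar, so the same rule applies.
The other pattern: stems whose second-to-last letter is 'b' or 'g' double the final consonant and add -ast.
So hamispiwf → hamispiwfar.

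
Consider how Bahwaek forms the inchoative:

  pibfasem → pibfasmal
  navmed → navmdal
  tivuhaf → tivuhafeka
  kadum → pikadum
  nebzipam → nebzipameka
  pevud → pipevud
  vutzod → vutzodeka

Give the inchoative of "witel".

nebzipam and pibfasem both end in -m yet inflect differently (nebzipameka, pibfasmal), so the final letter is not what conditions the rule; the last vowel is.
"witel" has last vowel 'e'. The stems whose last vowel is 'e' (pibfasem → pibfasmal, navmed → navmdal) delete the last vowel and add -al.
The other patterns: stems whose last vowel is 'a' or 'o' add -eka; stems whose last vowel is 'u' add the prefix pi-.
So witel → witlal.

witlal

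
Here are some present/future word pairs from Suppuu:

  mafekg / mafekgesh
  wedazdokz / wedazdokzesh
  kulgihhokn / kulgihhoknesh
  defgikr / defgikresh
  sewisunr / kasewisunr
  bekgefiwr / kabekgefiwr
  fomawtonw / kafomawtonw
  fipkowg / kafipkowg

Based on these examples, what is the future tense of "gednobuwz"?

defgikr and sewisunr both end in -r yet inflect differently (defgikresh, kasewisunr), so the final letter is not what conditions the rule; the second-to-last letter is.
"gednobuwz" has second-to-last letter 'w'. The stems whose second-to-last letter is 'w' (bekgefiwr → kabekgefiwr, fipkowg → kafipkowg) add the prefix ka-.
So gednobuwz → kagednobuwz.

kagednobuwz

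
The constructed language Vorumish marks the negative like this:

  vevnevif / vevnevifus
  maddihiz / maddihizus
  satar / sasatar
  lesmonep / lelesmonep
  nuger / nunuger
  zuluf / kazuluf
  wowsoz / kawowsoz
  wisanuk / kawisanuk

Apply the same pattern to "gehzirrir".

maddihiz and wowsoz both end in -z yet inflect differently (maddihizus, kawowsoz), so the final letter is not what conditions the rule; the last vowel is.
"gehzirrir" has last vowel 'i'. The stems whose last vowel is 'i' (vevnevif → vevnevifus, maddihiz → maddihizus) add -us.
The other patterns: stems whose last vowel is 'a' or 'e' repeat the first consonant+vowel as a prefix; stems whose last vowel is 'o' or 'u' add the prefix ka-.
So gehzirrir → gehzirrirus.

gehzirrirus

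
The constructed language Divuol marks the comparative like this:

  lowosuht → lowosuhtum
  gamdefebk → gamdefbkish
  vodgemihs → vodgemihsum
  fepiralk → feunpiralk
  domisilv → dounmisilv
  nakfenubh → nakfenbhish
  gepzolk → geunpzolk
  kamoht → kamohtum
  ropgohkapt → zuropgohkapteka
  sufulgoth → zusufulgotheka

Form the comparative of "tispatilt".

tiunspatilt

"tispatilt" has second-to-last letter 'l'. The stems whose second-to-last letter is 'l' (gepzolk → geunpzolk, domisilv → dounmisilv, fepiralk → feunpiralk) insert -un- after the first vowel.
The other patterns: stems whose second-to-last letter is 'b' delete the last vowel and add -ish; stems whose second-to-last letter is 'h' add -um; stems whose second-to-last letter is 'p' or 't' add zu- … -eka around the stem.
So tispatilt → tiunspatilt.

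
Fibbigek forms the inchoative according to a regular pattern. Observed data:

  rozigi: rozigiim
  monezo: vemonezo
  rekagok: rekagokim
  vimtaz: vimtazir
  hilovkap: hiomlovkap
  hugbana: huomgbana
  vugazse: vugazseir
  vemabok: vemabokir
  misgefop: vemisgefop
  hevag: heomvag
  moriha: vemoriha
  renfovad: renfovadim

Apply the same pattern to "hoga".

hoomga

vemabok and rekagok both end in -k yet inflect differently (vemabokir, rekagokim), so the final letter is not what conditions the rule; the first letter is.
"hoga" begins with h-. The stems beginning with h- (hugbana → huomgbana, hevag → heomvag, hilovkap → hiomlovkap) insert -om- after the first vowel.
So hoga → hoomga.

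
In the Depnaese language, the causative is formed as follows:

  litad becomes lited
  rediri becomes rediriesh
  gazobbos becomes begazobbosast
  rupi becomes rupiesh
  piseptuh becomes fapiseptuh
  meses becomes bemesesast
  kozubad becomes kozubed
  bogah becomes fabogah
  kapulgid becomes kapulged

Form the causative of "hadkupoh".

litad and bogah both have last vowel 'a' yet inflect differently (lited, fabogah), so the last vowel is not what conditions the rule; the final letter is.
"hadkupoh" ends in -h. The stems ending in -h (piseptuh → fapiseptuh, bogah → fabogah) add the prefix fa-.
So hadkupoh → fahadkupoh.

fahadkupoh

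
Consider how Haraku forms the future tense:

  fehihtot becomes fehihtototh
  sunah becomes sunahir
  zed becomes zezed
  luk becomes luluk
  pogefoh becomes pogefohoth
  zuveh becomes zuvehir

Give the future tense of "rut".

sunah and pogefoh both end in -h yet inflect differently (sunahir, pogefohoth), so the final letter is not what conditions the rule; the number of vowels is.
"rut" has 1 vowel. The stems with 1 vowel (luk → luluk, zed → zezed) repeat the first consonant+vowel as a prefix.
So rut → rurut.

rurut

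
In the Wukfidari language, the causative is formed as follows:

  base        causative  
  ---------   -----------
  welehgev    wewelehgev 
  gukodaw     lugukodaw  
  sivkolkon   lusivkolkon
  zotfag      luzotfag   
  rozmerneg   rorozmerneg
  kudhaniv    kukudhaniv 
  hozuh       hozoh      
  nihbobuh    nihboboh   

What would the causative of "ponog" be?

"ponog" has last vowel 'o'. The one such stem in the data (sivkolkon → lusivkolkon) adds the prefix lu-, so the same rule applies.
The other patterns: stems whose last vowel is 'e' or 'i' repeat the first consonant+vowel as a prefix; stems whose last vowel is 'u' change the last vowel to 'o'.
So ponog → luponog.

luponog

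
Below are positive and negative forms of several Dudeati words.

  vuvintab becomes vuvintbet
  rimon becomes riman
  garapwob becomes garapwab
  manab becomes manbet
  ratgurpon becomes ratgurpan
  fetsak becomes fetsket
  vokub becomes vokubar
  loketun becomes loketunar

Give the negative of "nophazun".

nophazunar

garapwob and vokub both end in -b yet inflect differently (garapwab, vokubar), so the final letter is not what conditions the rule; the last vowel is.
"nophazun" has last vowel 'u'. The stems whose last vowel is 'u' (vokub → vokubar, loketun → loketunar) add -ar.
So nophazun → nophazunar.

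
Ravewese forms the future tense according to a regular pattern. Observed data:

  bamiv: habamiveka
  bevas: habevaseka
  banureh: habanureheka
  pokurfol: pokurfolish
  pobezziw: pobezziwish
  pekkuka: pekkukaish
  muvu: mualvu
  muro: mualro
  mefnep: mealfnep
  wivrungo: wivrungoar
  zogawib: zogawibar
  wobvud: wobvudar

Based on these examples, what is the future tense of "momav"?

moalmav

muro and wivrungo both end in -o yet inflect differently (mualro, wivrungoar), so the final letter is not what conditions the rule; the first letter is.
"momav" begins with m-. The stems beginning with m- (muvu → mualvu, muro → mualro, mefnep → mealfnep) insert -al- after the first vowel.
The other patterns: stems beginning with b- add ha- … -eka around the stem; stems beginning with p- add -ish; stems beginning with w- or z- add -ar.
So momav → moalmav.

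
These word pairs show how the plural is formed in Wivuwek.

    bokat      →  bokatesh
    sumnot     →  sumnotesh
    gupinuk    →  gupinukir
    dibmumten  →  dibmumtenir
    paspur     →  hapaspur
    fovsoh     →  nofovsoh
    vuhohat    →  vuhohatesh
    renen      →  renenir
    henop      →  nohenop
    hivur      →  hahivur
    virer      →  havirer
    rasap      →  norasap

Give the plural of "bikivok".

vuhohat and rasap both have last vowel 'a' yet inflect differently (vuhohatesh, norasap), so the last vowel is not what conditions the rule; the final letter is.
"bikivok" ends in -k. The one such stem in the data (gupinuk → gupinukir) adds -ir, so the same rule applies.
So bikivok → bikivokir.

bikivokir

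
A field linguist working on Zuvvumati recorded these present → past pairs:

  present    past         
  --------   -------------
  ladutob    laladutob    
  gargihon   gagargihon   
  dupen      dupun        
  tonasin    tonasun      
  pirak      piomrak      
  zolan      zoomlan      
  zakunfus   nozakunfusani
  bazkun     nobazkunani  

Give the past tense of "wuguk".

"wuguk" has last vowel 'u'. The stems whose last vowel is 'u' (zakunfus → nozakunfusani, bazkun → nobazkunani) add no- … -ani around the stem.
So wuguk → nowugukani.

nowugukani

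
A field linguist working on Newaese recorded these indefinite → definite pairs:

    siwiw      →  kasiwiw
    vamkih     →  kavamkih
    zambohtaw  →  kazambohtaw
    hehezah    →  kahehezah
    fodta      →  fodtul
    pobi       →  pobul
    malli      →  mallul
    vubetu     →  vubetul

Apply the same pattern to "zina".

zinul

zambohtaw and fodta both have last vowel 'a' yet inflect differently (kazambohtaw, fodtul), so the last vowel is not what conditions the rule; whether the stem ends in a vowel or a consonant is.
"zina" ends in a vowel. The stems ending in a vowel (fodta → fodtul, pobi → pobul, malli → mallul) drop the final letter and add -ul.
The other pattern: stems ending in a consonant add the prefix ka-.
So zina → zinul.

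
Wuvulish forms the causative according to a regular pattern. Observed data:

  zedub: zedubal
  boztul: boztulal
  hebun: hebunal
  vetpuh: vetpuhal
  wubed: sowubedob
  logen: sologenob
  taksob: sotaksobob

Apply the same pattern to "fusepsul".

fusepsulal

"fusepsul" has last vowel 'u'. The stems whose last vowel is 'u' (zedub → zedubal, boztul → boztulal, hebun → hebunal) add -al.
The other pattern: stems whose last vowel is 'e' or 'o' add so- … -ob around the stem.
So fusepsul → fusepsulal.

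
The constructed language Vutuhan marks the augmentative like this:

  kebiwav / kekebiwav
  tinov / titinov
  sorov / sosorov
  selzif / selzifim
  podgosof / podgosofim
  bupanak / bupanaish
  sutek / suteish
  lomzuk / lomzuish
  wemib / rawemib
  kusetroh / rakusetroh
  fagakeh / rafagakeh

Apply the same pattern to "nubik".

"nubik" ends in -k. The stems ending in -k (bupanak → bupanaish, sutek → suteish, lomzuk → lomzuish) drop the final letter and add -ish.
The other patterns: stems ending in -v repeat the first consonant+vowel as a prefix; stems ending in -f add -im; stems ending in -b or -h add the prefix ra-.
So nubik → nubiish.

nubiish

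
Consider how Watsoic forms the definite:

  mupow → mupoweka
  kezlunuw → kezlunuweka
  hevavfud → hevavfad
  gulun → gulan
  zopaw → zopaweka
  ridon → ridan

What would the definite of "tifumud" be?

tifumad

"tifumud" ends in -d. The one such stem in the data (hevavfud → hevavfad) changes the last vowel to 'a' (as do gulun, ridon), so the same rule applies.
So tifumud → tifumad.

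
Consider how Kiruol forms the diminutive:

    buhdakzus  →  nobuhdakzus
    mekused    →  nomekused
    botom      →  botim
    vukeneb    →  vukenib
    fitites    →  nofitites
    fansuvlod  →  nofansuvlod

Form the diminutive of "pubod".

vukeneb and mekused both have last vowel 'e' yet inflect differently (vukenib, nomekused), so the last vowel is not what conditions the rule; the final letter is.
"pubod" ends in -d. The stems ending in -d (mekused → nomekused, fansuvlod → nofansuvlod) add the prefix no-.
So pubod → nopubod.

nopubod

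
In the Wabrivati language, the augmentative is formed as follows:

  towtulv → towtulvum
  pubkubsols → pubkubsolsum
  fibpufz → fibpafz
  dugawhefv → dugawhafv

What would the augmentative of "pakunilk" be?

"pakunilk" has second-to-last letter 'l'. The stems whose second-to-last letter is 'l' (towtulv → towtulvum, pubkubsols → pubkubsolsum) add -um.
So pakunilk → pakunilkum.

pakunilkum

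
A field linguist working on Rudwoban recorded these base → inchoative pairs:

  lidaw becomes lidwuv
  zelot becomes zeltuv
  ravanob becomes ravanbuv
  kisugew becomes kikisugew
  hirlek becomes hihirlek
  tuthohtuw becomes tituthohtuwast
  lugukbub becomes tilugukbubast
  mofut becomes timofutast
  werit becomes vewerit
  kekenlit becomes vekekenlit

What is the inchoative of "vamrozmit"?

lidaw and kisugew both end in -w yet inflect differently (lidwuv, kikisugew), so the final letter is not what conditions the rule; the last vowel is.
"vamrozmit" has last vowel 'i'. The stems whose last vowel is 'i' (werit → vewerit, kekenlit → vekekenlit) add the prefix ve-.
So vamrozmit → vevamrozmit.

vevamrozmit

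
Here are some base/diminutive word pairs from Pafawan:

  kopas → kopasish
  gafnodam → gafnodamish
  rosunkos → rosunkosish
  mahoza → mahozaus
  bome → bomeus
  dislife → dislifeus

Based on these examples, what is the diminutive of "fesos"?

kopas and mahoza both have last vowel 'a' yet inflect differently (kopasish, mahozaus), so the last vowel is not what conditions the rule; whether the stem ends in a vowel or a consonant is.
"fesos" ends in a consonant. The stems ending in a consonant (kopas → kopasish, gafnodam → gafnodamish, rosunkos → rosunkosish) add -ish.
So fesos → fesosish.

fesosish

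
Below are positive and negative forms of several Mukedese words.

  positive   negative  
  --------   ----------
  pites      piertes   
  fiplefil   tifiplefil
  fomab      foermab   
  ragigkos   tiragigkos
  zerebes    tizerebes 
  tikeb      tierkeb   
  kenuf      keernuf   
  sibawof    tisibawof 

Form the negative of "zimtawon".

"zimtawon" has 3 vowels. The stems with 3 vowels (zerebes → tizerebes, sibawof → tisibawof, ragigkos → tiragigkos) add the prefix ti-.
So zimtawon → tizimtawon.

tizimtawon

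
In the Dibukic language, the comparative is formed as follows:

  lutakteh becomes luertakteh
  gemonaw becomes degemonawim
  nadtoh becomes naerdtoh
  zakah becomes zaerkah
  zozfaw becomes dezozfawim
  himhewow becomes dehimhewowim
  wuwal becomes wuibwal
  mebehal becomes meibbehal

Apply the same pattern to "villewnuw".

devillewnuwim

mebehal and zakah both have last vowel 'a' yet inflect differently (meibbehal, zaerkah), so the last vowel is not what conditions the rule; the final letter is.
"villewnuw" ends in -w. The stems ending in -w (zozfaw → dezozfawim, gemonaw → degemonawim, himhewow → dehimhewowim) add de- … -im around the stem.
The other patterns: stems ending in -l insert -ib- after the first vowel; stems ending in -h insert -er- after the first vowel.
So villewnuw → devillewnuwim.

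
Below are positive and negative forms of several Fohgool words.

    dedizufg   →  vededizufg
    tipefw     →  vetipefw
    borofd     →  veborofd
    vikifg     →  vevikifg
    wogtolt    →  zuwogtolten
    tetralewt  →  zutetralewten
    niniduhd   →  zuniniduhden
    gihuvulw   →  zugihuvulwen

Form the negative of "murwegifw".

borofd and niniduhd both end in -d yet inflect differently (veborofd, zuniniduhden), so the final letter is not what conditions the rule; the second-to-last letter is.
"murwegifw" has second-to-last letter 'f'. The stems whose second-to-last letter is 'f' (dedizufg → vededizufg, tipefw → vetipefw, borofd → veborofd) add the prefix ve-.
So murwegifw → vemurwegifw.

vemurwegifw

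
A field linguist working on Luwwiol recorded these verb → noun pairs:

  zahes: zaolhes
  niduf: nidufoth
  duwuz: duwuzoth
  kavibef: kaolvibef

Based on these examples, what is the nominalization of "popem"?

"popem" has last vowel 'e'. The stems whose last vowel is 'e' (kavibef → kaolvibef, zahes → zaolhes) insert -ol- after the first vowel.
So popem → poolpem.

poolpem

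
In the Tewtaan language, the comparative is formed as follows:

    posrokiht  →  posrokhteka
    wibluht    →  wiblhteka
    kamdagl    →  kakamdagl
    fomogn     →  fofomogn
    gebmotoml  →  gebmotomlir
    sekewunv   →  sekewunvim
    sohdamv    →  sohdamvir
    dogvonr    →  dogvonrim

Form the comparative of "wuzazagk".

wuwuzazagk

kamdagl and gebmotoml both end in -l yet inflect differently (kakamdagl, gebmotomlir), so the final letter is not what conditions the rule; the second-to-last letter is.
"wuzazagk" has second-to-last letter 'g'. The stems whose second-to-last letter is 'g' (kamdagl → kakamdagl, fomogn → fofomogn) repeat the first consonant+vowel as a prefix.
The other patterns: stems whose second-to-last letter is 'n' add -im; stems whose second-to-last letter is 'm' add -ir; stems whose second-to-last letter is 'h' delete the last vowel and add -eka.
So wuzazagk → wuwuzazagk.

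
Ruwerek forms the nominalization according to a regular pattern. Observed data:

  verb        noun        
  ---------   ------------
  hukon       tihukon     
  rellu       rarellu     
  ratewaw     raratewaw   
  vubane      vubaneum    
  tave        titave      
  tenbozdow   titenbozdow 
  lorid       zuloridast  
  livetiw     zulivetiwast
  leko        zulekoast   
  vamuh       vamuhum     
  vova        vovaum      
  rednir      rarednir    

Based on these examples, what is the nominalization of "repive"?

rarepive

"repive" begins with r-. The stems beginning with r- (rednir → rarednir, ratewaw → raratewaw, rellu → rarellu) add the prefix ra-.
The other patterns: stems beginning with l- add zu- … -ast around the stem; stems beginning with v- add -um; stems beginning with h- or t- add the prefix ti-.
So repive → rarepive.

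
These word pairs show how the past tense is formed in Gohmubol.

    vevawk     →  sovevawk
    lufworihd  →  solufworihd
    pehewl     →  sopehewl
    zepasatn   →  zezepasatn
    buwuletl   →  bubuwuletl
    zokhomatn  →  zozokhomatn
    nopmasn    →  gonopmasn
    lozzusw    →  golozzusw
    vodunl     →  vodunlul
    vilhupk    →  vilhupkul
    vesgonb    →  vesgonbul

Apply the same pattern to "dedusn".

"dedusn" has second-to-last letter 's'. The stems whose second-to-last letter is 's' (nopmasn → gonopmasn, lozzusw → golozzusw) add the prefix go-.
So dedusn → godedusn.

godedusn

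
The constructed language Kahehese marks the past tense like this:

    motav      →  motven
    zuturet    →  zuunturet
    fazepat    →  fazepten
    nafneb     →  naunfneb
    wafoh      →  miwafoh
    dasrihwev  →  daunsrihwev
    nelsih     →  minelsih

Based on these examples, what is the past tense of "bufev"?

buunfev

dasrihwev and motav both end in -v yet inflect differently (daunsrihwev, motven), so the final letter is not what conditions the rule; the last vowel is.
"bufev" has last vowel 'e'. The stems whose last vowel is 'e' (zuturet → zuunturet, dasrihwev → daunsrihwev, nafneb → naunfneb) insert -un- after the first vowel.
The other patterns: stems whose last vowel is 'a' delete the last vowel and add -en; stems whose last vowel is 'i' or 'o' add the prefix mi-.
So bufev → buunfev.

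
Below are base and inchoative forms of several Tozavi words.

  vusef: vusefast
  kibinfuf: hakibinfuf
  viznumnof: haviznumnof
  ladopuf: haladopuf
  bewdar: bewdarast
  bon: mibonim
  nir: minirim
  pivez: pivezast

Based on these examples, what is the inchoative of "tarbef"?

"tarbef" has 2 vowels. The stems with 2 vowels (vusef → vusefast, pivez → pivezast, bewdar → bewdarast) add -ast.
So tarbef → tarbefast.

tarbefast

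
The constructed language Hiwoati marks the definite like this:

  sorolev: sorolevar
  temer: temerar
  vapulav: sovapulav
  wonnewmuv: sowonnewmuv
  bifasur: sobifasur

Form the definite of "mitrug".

sorolev and vapulav both end in -v yet inflect differently (sorolevar, sovapulav), so the final letter is not what conditions the rule; the last vowel is.
"mitrug" has last vowel 'u'. The stems whose last vowel is 'u' (wonnewmuv → sowonnewmuv, bifasur → sobifasur) add the prefix so-.
So mitrug → somitrug.

somitrug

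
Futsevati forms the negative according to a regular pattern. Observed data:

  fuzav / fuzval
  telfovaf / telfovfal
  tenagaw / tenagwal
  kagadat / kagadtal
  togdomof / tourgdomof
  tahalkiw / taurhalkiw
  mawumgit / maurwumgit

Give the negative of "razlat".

razltal

telfovaf and togdomof both end in -f yet inflect differently (telfovfal, tourgdomof), so the final letter is not what conditions the rule; the last vowel is.
"razlat" has last vowel 'a'. The stems whose last vowel is 'a' (fuzav → fuzval, telfovaf → telfovfal, tenagaw → tenagwal) delete the last vowel and add -al.
The other pattern: stems whose last vowel is 'i' or 'o' insert -ur- after the first vowel.
So razlat → razltal.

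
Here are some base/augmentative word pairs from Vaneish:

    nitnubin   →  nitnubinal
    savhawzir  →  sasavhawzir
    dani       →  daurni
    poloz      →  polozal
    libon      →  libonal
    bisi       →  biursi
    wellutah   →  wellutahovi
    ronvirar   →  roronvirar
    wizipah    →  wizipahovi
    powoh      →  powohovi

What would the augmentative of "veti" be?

bisi and savhawzir both have last vowel 'i' yet inflect differently (biursi, sasavhawzir), so the last vowel is not what conditions the rule; the final letter is.
"veti" ends in -i. The stems ending in -i (bisi → biursi, dani → daurni) insert -ur- after the first vowel.
So veti → veurti.

veurti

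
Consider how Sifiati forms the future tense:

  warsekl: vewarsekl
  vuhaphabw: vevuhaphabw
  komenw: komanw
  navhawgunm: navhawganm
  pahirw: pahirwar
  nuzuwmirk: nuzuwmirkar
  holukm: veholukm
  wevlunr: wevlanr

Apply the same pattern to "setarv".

"setarv" has second-to-last letter 'r'. The stems whose second-to-last letter is 'r' (nuzuwmirk → nuzuwmirkar, pahirw → pahirwar) add -ar.
The other patterns: stems whose second-to-last letter is 'n' change the last vowel to 'a'; stems whose second-to-last letter is 'b' or 'k' add the prefix ve-.
So setarv → setarvar.

setarvar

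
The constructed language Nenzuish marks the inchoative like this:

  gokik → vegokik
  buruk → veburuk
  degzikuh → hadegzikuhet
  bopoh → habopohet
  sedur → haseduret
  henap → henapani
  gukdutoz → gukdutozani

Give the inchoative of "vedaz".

buruk and degzikuh both have last vowel 'u' yet inflect differently (veburuk, hadegzikuhet), so the last vowel is not what conditions the rule; the final letter is.
"vedaz" ends in -z. The one such stem in the data (gukdutoz → gukdutozani) adds -ani, so the same rule applies.
So vedaz → vedazani.

vedazani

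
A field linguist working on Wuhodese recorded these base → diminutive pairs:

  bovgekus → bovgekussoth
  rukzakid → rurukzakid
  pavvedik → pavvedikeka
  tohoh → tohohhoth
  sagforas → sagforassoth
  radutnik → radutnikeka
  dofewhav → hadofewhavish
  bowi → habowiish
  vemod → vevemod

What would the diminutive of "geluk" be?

rukzakid and pavvedik both have last vowel 'i' yet inflect differently (rurukzakid, pavvedikeka), so the last vowel is not what conditions the rule; the final letter is.
"geluk" ends in -k. The stems ending in -k (pavvedik → pavvedikeka, radutnik → radutnikeka) add -eka.
The other patterns: stems ending in -d repeat the first consonant+vowel as a prefix; stems ending in -h or -s double the final consonant and add -oth; stems ending in -i or -v add ha- … -ish around the stem.
So geluk → gelukeka.

gelukeka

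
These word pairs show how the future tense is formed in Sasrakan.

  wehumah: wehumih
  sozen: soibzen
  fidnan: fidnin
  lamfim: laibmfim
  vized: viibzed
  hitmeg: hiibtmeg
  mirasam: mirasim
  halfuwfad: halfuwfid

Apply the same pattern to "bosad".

fidnan and sozen both end in -n yet inflect differently (fidnin, soibzen), so the final letter is not what conditions the rule; the last vowel is.
"bosad" has last vowel 'a'. The stems whose last vowel is 'a' (mirasam → mirasim, halfuwfad → halfuwfid, fidnan → fidnin) change the last vowel to 'i'.
The other pattern: stems whose last vowel is 'e' or 'i' insert -ib- after the first vowel.
So bosad → bosid.

bosid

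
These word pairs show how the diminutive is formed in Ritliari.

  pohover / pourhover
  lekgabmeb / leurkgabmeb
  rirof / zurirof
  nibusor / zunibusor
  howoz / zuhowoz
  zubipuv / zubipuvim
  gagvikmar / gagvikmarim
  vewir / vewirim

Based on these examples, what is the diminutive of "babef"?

pohover and nibusor both end in -r yet inflect differently (pourhover, zunibusor), so the final letter is not what conditions the rule; the last vowel is.
"babef" has last vowel 'e'. The stems whose last vowel is 'e' (pohover → pourhover, lekgabmeb → leurkgabmeb) insert -ur- after the first vowel.
The other patterns: stems whose last vowel is 'o' add the prefix zu-; stems whose last vowel is 'a', 'i' or 'u' add -im.
So babef → baurbef.

baurbef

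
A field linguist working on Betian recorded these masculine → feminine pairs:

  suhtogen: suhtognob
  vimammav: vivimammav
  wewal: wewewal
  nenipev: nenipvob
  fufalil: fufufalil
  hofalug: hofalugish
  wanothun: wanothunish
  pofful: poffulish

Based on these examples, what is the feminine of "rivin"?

wanothun and suhtogen both end in -n yet inflect differently (wanothunish, suhtognob), so the final letter is not what conditions the rule; the last vowel is.
"rivin" has last vowel 'i'. The one such stem in the data (fufalil → fufufalil) repeats the first consonant+vowel as a prefix (as do vimammav, wewal), so the same rule applies.
So rivin → ririvin.

ririvin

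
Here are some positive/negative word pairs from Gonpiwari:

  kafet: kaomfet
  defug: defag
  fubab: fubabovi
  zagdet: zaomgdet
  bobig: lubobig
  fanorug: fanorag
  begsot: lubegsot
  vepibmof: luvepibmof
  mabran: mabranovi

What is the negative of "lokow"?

lulokow

fanorug and bobig both end in -g yet inflect differently (fanorag, lubobig), so the final letter is not what conditions the rule; the last vowel is.
"lokow" has last vowel 'o'. The stems whose last vowel is 'o' (begsot → lubegsot, vepibmof → luvepibmof) add the prefix lu-.
The other patterns: stems whose last vowel is 'u' change the last vowel to 'a'; stems whose last vowel is 'e' insert -om- after the first vowel; stems whose last vowel is 'a' add -ovi.
So lokow → lulokow.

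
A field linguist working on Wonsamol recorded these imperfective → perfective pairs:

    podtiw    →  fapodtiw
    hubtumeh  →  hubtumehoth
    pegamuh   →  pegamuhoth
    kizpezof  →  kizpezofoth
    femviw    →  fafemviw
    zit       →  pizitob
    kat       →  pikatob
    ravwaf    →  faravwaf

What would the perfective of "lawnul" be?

ravwaf and kizpezof both end in -f yet inflect differently (faravwaf, kizpezofoth), so the final letter is not what conditions the rule; the number of vowels is.
"lawnul" has 2 vowels. The stems with 2 vowels (femviw → fafemviw, podtiw → fapodtiw, ravwaf → faravwaf) add the prefix fa-.
So lawnul → falawnul.

falawnul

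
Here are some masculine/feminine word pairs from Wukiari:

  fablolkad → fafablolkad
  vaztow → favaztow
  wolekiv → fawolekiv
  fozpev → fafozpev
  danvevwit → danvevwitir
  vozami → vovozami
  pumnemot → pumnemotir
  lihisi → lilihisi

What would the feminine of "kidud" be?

kikidud

danvevwit and vozami both have last vowel 'i' yet inflect differently (danvevwitir, vovozami), so the last vowel is not what conditions the rule; the final letter is.
"kidud" ends in -d. The one such stem in the data (fablolkad → fafablolkad) repeats the first consonant+vowel as a prefix (as do vozami, lihisi), so the same rule applies.
So kidud → kikidud.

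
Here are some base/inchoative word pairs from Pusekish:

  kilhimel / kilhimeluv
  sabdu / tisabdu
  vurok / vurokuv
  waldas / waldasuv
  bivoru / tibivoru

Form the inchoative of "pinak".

pinakuv

sabdu and waldas both have 2 vowels yet inflect differently (tisabdu, waldasuv), so the number of vowels is not what conditions the rule; whether the stem ends in a vowel or a consonant is.
"pinak" ends in a consonant. The stems ending in a consonant (waldas → waldasuv, vurok → vurokuv, kilhimel → kilhimeluv) add -uv.
So pinak → pinakuv.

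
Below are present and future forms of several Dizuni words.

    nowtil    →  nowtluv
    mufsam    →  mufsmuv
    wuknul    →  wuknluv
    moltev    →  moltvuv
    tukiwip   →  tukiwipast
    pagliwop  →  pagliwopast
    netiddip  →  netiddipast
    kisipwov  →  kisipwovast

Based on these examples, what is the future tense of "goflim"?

goflmuv

moltev and kisipwov both end in -v yet inflect differently (moltvuv, kisipwovast), so the final letter is not what conditions the rule; the number of vowels is.
"goflim" has 2 vowels. The stems with 2 vowels (nowtil → nowtluv, mufsam → mufsmuv, wuknul → wuknluv) delete the last vowel and add -uv.
So goflim → goflmuv.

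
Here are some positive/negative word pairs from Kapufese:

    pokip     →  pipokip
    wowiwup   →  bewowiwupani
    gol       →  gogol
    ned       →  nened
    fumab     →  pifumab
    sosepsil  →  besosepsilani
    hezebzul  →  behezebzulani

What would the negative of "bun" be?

gol and sosepsil both end in -l yet inflect differently (gogol, besosepsilani), so the final letter is not what conditions the rule; the number of vowels is.
"bun" has 1 vowel. The stems with 1 vowel (gol → gogol, ned → nened) repeat the first consonant+vowel as a prefix.
The other patterns: stems with 2 vowels add the prefix pi-; stems with 3 vowels add be- … -ani around the stem.
So bun → bubun.

bubun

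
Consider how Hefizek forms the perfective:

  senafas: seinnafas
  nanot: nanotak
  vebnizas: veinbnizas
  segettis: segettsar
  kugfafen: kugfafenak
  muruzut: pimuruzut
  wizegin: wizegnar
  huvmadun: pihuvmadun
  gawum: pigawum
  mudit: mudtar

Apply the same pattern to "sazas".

"sazas" has last vowel 'a'. The stems whose last vowel is 'a' (senafas → seinnafas, vebnizas → veinbnizas) insert -in- after the first vowel.
So sazas → sainzas.

sainzas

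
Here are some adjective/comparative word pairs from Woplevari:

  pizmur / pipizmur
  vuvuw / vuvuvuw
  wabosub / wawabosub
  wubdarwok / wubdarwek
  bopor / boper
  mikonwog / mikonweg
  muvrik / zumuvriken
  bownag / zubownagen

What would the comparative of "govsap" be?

zugovsapen

pizmur and bopor both end in -r yet inflect differently (pipizmur, boper), so the final letter is not what conditions the rule; the last vowel is.
"govsap" has last vowel 'a'. The one such stem in the data (bownag → zubownagen) adds zu- … -en around the stem, so the same rule applies.
So govsap → zugovsapen.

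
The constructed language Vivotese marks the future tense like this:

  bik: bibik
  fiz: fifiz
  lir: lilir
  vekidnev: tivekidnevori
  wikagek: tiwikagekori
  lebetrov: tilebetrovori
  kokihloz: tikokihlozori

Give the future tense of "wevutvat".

kokihloz and fiz both end in -z yet inflect differently (tikokihlozori, fifiz), so the final letter is not what conditions the rule; the number of vowels is.
"wevutvat" has 3 vowels. The stems with 3 vowels (wikagek → tiwikagekori, vekidnev → tivekidnevori, kokihloz → tikokihlozori) add ti- … -ori around the stem.
The other pattern: stems with 1 vowel repeat the first consonant+vowel as a prefix.
So wevutvat → tiwevutvatori.

tiwevutvatori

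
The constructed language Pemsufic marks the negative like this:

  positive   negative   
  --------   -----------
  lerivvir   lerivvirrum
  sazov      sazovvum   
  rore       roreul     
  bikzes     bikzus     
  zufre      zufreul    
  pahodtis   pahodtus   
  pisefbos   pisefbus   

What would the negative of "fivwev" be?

fivwevvum

"fivwev" ends in -v. The one such stem in the data (sazov → sazovvum) doubles the final consonant and adds -um (as does lerivvir), so the same rule applies.
The other patterns: stems ending in -e add -ul; stems ending in -s change the last vowel to 'u'.
So fivwev → fivwevvum.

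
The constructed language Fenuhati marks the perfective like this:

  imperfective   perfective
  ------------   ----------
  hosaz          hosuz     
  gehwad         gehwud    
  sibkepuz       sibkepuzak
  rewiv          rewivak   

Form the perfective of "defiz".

hosaz and sibkepuz both end in -z yet inflect differently (hosuz, sibkepuzak), so the final letter is not what conditions the rule; the last vowel is.
"defiz" has last vowel 'i'. The one such stem in the data (rewiv → rewivak) adds -ak, so the same rule applies.
So defiz → defizak.

defizak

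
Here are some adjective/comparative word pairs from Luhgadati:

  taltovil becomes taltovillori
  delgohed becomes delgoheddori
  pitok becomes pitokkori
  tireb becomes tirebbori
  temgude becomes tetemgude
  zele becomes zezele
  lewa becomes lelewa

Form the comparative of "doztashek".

delgohed and temgude both have last vowel 'e' yet inflect differently (delgoheddori, tetemgude), so the last vowel is not what conditions the rule; whether the stem ends in a vowel or a consonant is.
"doztashek" ends in a consonant. The stems ending in a consonant (taltovil → taltovillori, delgohed → delgoheddori, pitok → pitokkori) double the final consonant and add -ori.
So doztashek → doztashekkori.

doztashekkori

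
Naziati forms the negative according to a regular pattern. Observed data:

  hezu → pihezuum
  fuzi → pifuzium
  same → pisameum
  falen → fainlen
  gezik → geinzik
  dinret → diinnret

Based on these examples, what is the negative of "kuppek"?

same and falen both have last vowel 'e' yet inflect differently (pisameum, fainlen), so the last vowel is not what conditions the rule; whether the stem ends in a vowel or a consonant is.
"kuppek" ends in a consonant. The stems ending in a consonant (falen → fainlen, gezik → geinzik, dinret → diinnret) insert -in- after the first vowel.
So kuppek → kuinppek.

kuinppek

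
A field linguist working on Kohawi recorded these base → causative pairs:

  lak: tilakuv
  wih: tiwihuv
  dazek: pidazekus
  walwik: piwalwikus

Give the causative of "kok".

dazek and lak both end in -k yet inflect differently (pidazekus, tilakuv), so the final letter is not what conditions the rule; the number of vowels is.
"kok" has 1 vowel. The stems with 1 vowel (lak → tilakuv, wih → tiwihuv) add ti- … -uv around the stem.
So kok → tikokuv.

tikokuv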